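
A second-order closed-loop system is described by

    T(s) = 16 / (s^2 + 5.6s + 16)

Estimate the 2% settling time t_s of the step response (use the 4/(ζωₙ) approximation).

t_s ≈ 1.429 s

Comparing s^2 + 5.6s + 16 to s^2 + 2ζωₙs + ωₙ²: ωₙ = 4 rad/s and ζ = 5.6/(2·4) = 0.7.
ζωₙ = 5.6/2 = 2.8, so t_s ≈ 4/(ζωₙ) = 4/2.8 ≈ 1.429 s.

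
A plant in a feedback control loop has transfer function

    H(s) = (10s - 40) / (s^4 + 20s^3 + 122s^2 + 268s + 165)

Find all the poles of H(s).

The poles are the roots of the denominator s^4 + 20s^3 + 122s^2 + 268s + 165 = 0.
Trying s = -5: the polynomial evaluates to 0, so (s + 5) is a factor.
Dividing out leaves s^3 + 15s^2 + 47s + 33 = 0.
This factors further as (s + 11)(s + 1)(s + 3) = 0.

s = -5, -11, -1, -3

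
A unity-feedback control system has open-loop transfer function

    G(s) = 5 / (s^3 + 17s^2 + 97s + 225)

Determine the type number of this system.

Type 0

The denominator has no factor of s at the origin — no free integrator — so this is a Type 0 system.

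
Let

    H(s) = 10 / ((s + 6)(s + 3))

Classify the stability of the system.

stable

The poles can be read from the denominator factors: s = -6, -3.
Since all poles lie strictly in the left half-plane, the system is stable.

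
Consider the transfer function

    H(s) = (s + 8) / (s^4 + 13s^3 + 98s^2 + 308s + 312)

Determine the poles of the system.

The poles are the roots of the denominator s^4 + 13s^3 + 98s^2 + 308s + 312 = 0.
Trying s = -2: the polynomial evaluates to 0, so (s + 2) is a factor.
Dividing out leaves s^3 + 11s^2 + 76s + 156 = 0.
This factors further as (s^2 + 8s + 52)(s + 3) = 0.

s = -4 ± 6j, -2, -3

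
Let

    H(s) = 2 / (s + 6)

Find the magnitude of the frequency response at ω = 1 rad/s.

Substitute s = j1: numerator = 2, denominator = 6 + j1.
|H(j1)| = |2| / |6 + j1| = 2 / 6.0828 ≈ 0.3288.

|H(j1)| ≈ 0.3288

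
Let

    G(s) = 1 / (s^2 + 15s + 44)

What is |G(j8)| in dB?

Substitute s = j8: numerator = 1, denominator = -20 + j120.
|G(j8)| = |1| / |-20 + j120| = 1 / 121.66 ≈ 0.008220.
In decibels: 20·log₁₀(0.008220) ≈ -41.7 dB.

|G(j8)|_dB ≈ -41.7 dB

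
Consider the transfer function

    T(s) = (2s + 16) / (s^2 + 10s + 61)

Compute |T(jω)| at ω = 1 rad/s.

Substitute s = j1: numerator = 16 + j2, denominator = 60 + j10.
|T(j1)| = |16 + j2| / |60 + j10| = 16.125 / 60.828 ≈ 0.2651.

|T(j1)| ≈ 0.2651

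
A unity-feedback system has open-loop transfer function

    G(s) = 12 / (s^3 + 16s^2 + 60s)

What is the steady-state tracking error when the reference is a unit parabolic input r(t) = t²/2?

G(s) has one pole at the origin.
This is a Type 1 system; Ka = lim_{s→0} s^2·G(s) = 0, so the steady-state error for a parabola input is infinite.

e_ss = ∞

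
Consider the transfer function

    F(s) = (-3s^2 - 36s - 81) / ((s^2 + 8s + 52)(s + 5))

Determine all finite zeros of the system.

s = -9, -3

Set the numerator to zero: -3s^2 - 36s - 81 = 0, i.e. -3·(s^2 + 12s + 27) = 0.
Factoring: (s + 9)(s + 3) = 0.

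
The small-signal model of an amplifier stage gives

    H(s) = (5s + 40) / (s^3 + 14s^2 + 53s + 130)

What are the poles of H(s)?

The poles are the roots of the denominator s^3 + 14s^2 + 53s + 130 = 0.
Trying s = -10: the polynomial evaluates to 0, so (s + 10) is a factor.
Dividing out leaves s^2 + 4s + 13 = 0.
The quadratic formula then gives s = -2 ± 3j.

s = -2 + 3j, -2 - 3j, -10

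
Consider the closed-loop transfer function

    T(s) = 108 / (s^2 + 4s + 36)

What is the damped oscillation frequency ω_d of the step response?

Comparing s^2 + 4s + 36 to s^2 + 2ζωₙs + ωₙ²: ωₙ = 6 rad/s and ζ = 4/(2·6) ≈ 0.3333.
ζωₙ = 4/2 = 2, so ω_d = ωₙ√(1−ζ²) = √(ωₙ² − (ζωₙ)²) = √(36 − 2²) = √32 ≈ 5.657 rad/s.

ω_d ≈ 5.657 rad/s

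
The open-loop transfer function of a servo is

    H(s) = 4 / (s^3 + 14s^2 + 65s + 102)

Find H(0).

Set s = 0: H(0) = (4) / (102) = 2/51.

H(0) = 2/51 ≈ 0.03922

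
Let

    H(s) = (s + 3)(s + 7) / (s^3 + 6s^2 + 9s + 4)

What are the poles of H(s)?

The poles are the roots of the denominator s^3 + 6s^2 + 9s + 4 = 0.
Trying s = -1: the polynomial evaluates to 0, so (s + 1) is a factor.
Dividing out leaves s^2 + 5s + 4 = 0.
Factoring the quadratic: (s + 4)(s + 1) = 0.

s = -1, -4, -1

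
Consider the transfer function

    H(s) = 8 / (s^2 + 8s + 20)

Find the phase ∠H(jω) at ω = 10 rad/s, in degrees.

At s = j10: numerator = 8, denominator = -80 + j80.
∠H = ∠num − ∠den = 0° − (135°) = -135°.

∠H(j10) ≈ -135°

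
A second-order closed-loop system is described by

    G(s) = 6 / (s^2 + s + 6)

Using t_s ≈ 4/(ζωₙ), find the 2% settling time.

Comparing s^2 + s + 6 to s^2 + 2ζωₙs + ωₙ²: ωₙ = √6 ≈ 2.449 rad/s and ζ = 1/(2·√6) ≈ 0.2041.
ζωₙ = 1/2 = 0.5, so t_s ≈ 4/(ζωₙ) = 4/0.5 = 8 s.

t_s ≈ 8 s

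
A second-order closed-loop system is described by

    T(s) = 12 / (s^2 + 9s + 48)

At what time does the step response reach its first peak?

t_p ≈ 0.5964 s

Comparing s^2 + 9s + 48 to s^2 + 2ζωₙs + ωₙ²: ωₙ = √48 ≈ 6.928 rad/s and ζ = 9/(2·√48) ≈ 0.6495.
ζωₙ = 9/2 = 4.5, so ω_d = ωₙ√(1−ζ²) = √(ωₙ² − (ζωₙ)²) = √(48 − 4.5²) = √27.75 ≈ 5.268 rad/s.
t_p = π/ω_d = π/5.268 ≈ 0.5964 s.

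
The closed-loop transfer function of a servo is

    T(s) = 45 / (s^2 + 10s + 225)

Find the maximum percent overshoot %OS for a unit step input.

%OS ≈ 32.9%

Comparing s^2 + 10s + 225 to s^2 + 2ζωₙs + ωₙ²: ωₙ = 15 rad/s and ζ = 10/(2·15) ≈ 0.3333.
%OS = 100·exp(−πζ/√(1−ζ²)) = 100·exp(−π·0.3333/√(1−0.3333²)) ≈ 32.9%.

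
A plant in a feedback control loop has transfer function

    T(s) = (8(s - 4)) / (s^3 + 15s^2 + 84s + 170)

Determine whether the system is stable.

The denominator s^3 + 15s^2 + 84s + 170 factors as (s^2 + 10s + 34)(s + 5), giving poles at s = -5 ± 3j, -5.
Since all poles lie strictly in the left half-plane, the system is stable.

stable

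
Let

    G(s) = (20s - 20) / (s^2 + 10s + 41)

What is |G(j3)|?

Substitute s = j3: numerator = -20 + j60, denominator = 32 + j30.
|G(j3)| = |-20 + j60| / |32 + j30| = 63.246 / 43.863 ≈ 1.442.

|G(j3)| ≈ 1.442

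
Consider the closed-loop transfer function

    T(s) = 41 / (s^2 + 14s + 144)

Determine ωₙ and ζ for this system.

ωₙ = 12 rad/s, ζ ≈ 0.5833

Compare the denominator to the standard form s^2 + 2ζωₙs + ωₙ².
ωₙ² = 144, so ωₙ = 12 rad/s.
2ζωₙ = 14, so ζ = 14/(2·12) ≈ 0.5833.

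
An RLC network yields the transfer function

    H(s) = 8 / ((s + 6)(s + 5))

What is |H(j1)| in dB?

Substitute s = j1: numerator = 8, denominator = 29 + j11.
|H(j1)| = |8| / |29 + j11| = 8 / 31.016 ≈ 0.2579.
In decibels: 20·log₁₀(0.2579) ≈ -11.8 dB.

|H(j1)|_dB ≈ -11.8 dB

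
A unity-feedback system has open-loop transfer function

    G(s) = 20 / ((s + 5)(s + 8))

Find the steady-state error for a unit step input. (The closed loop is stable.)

e_ss = 0.6667

G(s) has no poles at the origin.
This is a Type 0 system. Kp = lim_{s→0} G(s) = 20/40 = 1/2.
e_ss = 1/(1 + Kp) = 1/(1 + 1/2) = 2/3 ≈ 0.6667.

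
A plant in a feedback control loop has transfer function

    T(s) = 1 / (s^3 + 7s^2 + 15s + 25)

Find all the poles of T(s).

The poles are the roots of the denominator s^3 + 7s^2 + 15s + 25 = 0.
Trying s = -5: the polynomial evaluates to 0, so (s + 5) is a factor.
Dividing out leaves s^2 + 2s + 5 = 0.
The quadratic formula then gives s = -1 ± 2j.

s = -1 + 2j, -1 - 2j, -5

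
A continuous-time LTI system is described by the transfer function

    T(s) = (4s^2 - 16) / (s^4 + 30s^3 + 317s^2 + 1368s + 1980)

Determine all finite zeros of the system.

Set the numerator to zero: 4s^2 - 16 = 0, i.e. 4·(s^2 - 4) = 0.
Factoring: (s + 2)(s - 2) = 0.

s = -2, 2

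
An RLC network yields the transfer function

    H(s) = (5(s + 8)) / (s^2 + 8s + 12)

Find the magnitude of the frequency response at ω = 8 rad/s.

|H(j8)| ≈ 0.6860

Substitute s = j8: numerator = 40 + j40, denominator = -52 + j64.
|H(j8)| = |40 + j40| / |-52 + j64| = 56.569 / 82.462 ≈ 0.6860.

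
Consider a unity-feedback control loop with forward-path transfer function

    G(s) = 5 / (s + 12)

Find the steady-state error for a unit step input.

G(s) has no poles at the origin.
This is a Type 0 system. Kp = lim_{s→0} G(s) = 5/12.
e_ss = 1/(1 + Kp) = 1/(1 + 5/12) = 12/17 ≈ 0.7059.

e_ss = 0.7059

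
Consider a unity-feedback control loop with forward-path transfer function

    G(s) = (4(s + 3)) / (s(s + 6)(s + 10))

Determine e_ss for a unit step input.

G(s) has one pole at the origin.
This is a Type 1 system; for a step input the steady-state error is zero.

e_ss = 0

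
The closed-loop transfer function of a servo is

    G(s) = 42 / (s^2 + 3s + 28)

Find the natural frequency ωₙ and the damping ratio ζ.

ωₙ ≈ 5.292 rad/s, ζ ≈ 0.2835

Compare the denominator to the standard form s^2 + 2ζωₙs + ωₙ².
ωₙ² = 28, so ωₙ = √28 ≈ 5.292 rad/s.
2ζωₙ = 3, so ζ = 3/(2·√28) ≈ 0.2835.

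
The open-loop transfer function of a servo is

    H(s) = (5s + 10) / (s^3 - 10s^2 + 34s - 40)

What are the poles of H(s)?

s = 3 ± j, 4

The poles are the roots of the denominator s^3 - 10s^2 + 34s - 40 = 0.
Trying s = 4: the polynomial evaluates to 0, so (s - 4) is a factor.
Dividing out leaves s^2 - 6s + 10 = 0.
The quadratic formula then gives s = 3 ± 1j.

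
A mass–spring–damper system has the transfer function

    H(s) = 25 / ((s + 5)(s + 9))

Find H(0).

Set s = 0: H(0) = (25) / (45) = 5/9.

H(0) = 5/9 ≈ 0.5556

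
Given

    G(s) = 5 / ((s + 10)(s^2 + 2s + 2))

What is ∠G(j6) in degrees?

At s = j6: numerator = 5, denominator = -412 - j84.
∠G = ∠num − ∠den = 0° − (-168.48°) = 168.5°.

∠G(j6) ≈ 168.5°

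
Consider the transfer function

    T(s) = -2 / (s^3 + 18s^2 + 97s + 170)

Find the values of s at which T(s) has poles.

s = -4 ± j, -10

The poles are the roots of the denominator s^3 + 18s^2 + 97s + 170 = 0.
Trying s = -10: the polynomial evaluates to 0, so (s + 10) is a factor.
Dividing out leaves s^2 + 8s + 17 = 0.
The quadratic formula then gives s = -4 ± 1j.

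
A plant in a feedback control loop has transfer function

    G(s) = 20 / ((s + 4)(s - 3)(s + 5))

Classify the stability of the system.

unstable

The poles can be read from the denominator factors: s = -4, 3, -5.
Since the pole(s) at s = 3 lie in the right half-plane, the system is unstable.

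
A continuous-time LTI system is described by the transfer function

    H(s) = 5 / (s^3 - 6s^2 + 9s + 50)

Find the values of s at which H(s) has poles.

s = 4 ± 3j, -2

The poles are the roots of the denominator s^3 - 6s^2 + 9s + 50 = 0.
Trying s = -2: the polynomial evaluates to 0, so (s + 2) is a factor.
Dividing out leaves s^2 - 8s + 25 = 0.
The quadratic formula then gives s = 4 ± 3j.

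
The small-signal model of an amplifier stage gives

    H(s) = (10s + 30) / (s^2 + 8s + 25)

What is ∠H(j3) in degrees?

∠H(j3) ≈ -11.31°

At s = j3: numerator = 30 + j30, denominator = 16 + j24.
∠H = ∠num − ∠den = 45° − (56.310°) = -11.31°.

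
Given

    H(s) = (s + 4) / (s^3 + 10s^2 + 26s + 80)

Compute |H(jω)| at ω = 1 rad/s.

Substitute s = j1: numerator = 4 + j1, denominator = 70 + j25.
|H(j1)| = |4 + j1| / |70 + j25| = 4.1231 / 74.330 ≈ 0.05547.

|H(j1)| ≈ 0.05547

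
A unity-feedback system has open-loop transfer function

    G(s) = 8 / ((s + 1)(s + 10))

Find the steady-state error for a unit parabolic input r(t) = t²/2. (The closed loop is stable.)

G(s) has no poles at the origin.
This is a Type 0 system; Ka = lim_{s→0} s^2·G(s) = 0, so the steady-state error for a parabola input is infinite.

e_ss = ∞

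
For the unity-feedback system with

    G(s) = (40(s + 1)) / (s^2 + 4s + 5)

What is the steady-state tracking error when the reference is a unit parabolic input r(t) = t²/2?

e_ss = ∞

G(s) has no poles at the origin.
This is a Type 0 system; Ka = lim_{s→0} s^2·G(s) = 0, so the steady-state error for a parabola input is infinite.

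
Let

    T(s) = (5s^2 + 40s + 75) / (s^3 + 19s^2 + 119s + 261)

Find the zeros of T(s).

s = -3, -5

Set the numerator to zero: 5s^2 + 40s + 75 = 0, i.e. 5·(s^2 + 8s + 15) = 0.
Factoring: (s + 3)(s + 5) = 0.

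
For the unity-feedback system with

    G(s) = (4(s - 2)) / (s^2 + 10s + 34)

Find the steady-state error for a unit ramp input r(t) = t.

e_ss = ∞

G(s) has no poles at the origin.
This is a Type 0 system; Kv = lim_{s→0} s·G(s) = 0, so the steady-state error for a ramp input is infinite.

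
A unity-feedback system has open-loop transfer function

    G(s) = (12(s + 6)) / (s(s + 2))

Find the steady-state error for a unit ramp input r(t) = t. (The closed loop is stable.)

e_ss = 0.02778

G(s) has one pole at the origin.
This is a Type 1 system. Kv = lim_{s→0} s·G(s) = 72/2 = 36.
e_ss = 1/Kv = 1/(36) = 1/36 ≈ 0.02778.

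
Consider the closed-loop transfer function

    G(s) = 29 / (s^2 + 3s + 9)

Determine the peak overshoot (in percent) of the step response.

Comparing s^2 + 3s + 9 to s^2 + 2ζωₙs + ωₙ²: ωₙ = 3 rad/s and ζ = 3/(2·3) = 0.5.
%OS = 100·exp(−πζ/√(1−ζ²)) = 100·exp(−π·0.5/√(1−0.5²)) ≈ 16.3%.

%OS ≈ 16.3%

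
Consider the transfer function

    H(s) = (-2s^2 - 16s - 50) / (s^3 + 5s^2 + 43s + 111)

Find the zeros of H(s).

Set the numerator to zero: -2s^2 - 16s - 50 = 0, i.e. -2·(s^2 + 8s + 25) = 0.
Factoring: (s^2 + 8s + 25) = 0.

s = -4 + 3j, -4 - 3j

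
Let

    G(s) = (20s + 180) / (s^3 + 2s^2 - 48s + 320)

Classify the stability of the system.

unstable

The denominator s^3 + 2s^2 - 48s + 320 factors as (s^2 - 8s + 32)(s + 10), giving poles at s = 4 ± 4j, -10.
Since the pole(s) at s = 4 + 4j, 4 - 4j lie in the right half-plane, the system is unstable.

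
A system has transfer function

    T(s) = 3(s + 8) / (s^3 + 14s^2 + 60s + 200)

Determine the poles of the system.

The poles are the roots of the denominator s^3 + 14s^2 + 60s + 200 = 0.
Trying s = -10: the polynomial evaluates to 0, so (s + 10) is a factor.
Dividing out leaves s^2 + 4s + 20 = 0.
The quadratic formula then gives s = -2 ± 4j.

s = -2 ± 4j, -10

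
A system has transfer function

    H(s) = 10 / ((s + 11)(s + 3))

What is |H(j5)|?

Substitute s = j5: numerator = 10, denominator = 8 + j70.
|H(j5)| = |10| / |8 + j70| = 10 / 70.456 ≈ 0.1419.

|H(j5)| ≈ 0.1419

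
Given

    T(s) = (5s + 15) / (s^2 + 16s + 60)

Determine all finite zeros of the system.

s = -3

Set the numerator to zero: 5s + 15 = 0, i.e. 5·(s + 3) = 0.
So s = -3.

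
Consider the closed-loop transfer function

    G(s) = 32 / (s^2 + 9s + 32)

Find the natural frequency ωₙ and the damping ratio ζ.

ωₙ ≈ 5.657 rad/s, ζ ≈ 0.7955

Compare the denominator to the standard form s^2 + 2ζωₙs + ωₙ².
ωₙ² = 32, so ωₙ = √32 ≈ 5.657 rad/s.
2ζωₙ = 9, so ζ = 9/(2·√32) ≈ 0.7955.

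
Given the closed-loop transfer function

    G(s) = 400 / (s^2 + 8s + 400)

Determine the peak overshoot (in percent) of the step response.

Comparing s^2 + 8s + 400 to s^2 + 2ζωₙs + ωₙ²: ωₙ = 20 rad/s and ζ = 8/(2·20) = 0.2.
%OS = 100·exp(−πζ/√(1−ζ²)) = 100·exp(−π·0.2/√(1−0.2²)) ≈ 52.7%.

%OS ≈ 52.7%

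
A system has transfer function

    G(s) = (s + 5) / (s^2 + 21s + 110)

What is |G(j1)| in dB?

|G(j1)|_dB ≈ -26.8 dB

Substitute s = j1: numerator = 5 + j1, denominator = 109 + j21.
|G(j1)| = |5 + j1| / |109 + j21| = 5.0990 / 111.00 ≈ 0.04594.
In decibels: 20·log₁₀(0.04594) ≈ -26.8 dB.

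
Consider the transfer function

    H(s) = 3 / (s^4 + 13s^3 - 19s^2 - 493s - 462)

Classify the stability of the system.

unstable

The denominator s^4 + 13s^3 - 19s^2 - 493s - 462 factors as (s + 11)(s + 1)(s + 7)(s - 6), giving poles at s = -11, -1, -7, 6.
Since the pole(s) at s = 6 lie in the right half-plane, the system is unstable.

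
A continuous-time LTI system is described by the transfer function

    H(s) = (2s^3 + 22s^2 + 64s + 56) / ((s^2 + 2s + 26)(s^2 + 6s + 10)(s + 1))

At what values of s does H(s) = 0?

Set the numerator to zero: 2s^3 + 22s^2 + 64s + 56 = 0, i.e. 2·(s^3 + 11s^2 + 32s + 28) = 0.
Factoring: (s + 7)(s + 2)^2 = 0.

s = -7, -2, -2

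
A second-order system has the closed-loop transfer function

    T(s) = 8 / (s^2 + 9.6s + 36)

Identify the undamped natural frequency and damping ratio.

ωₙ = 6 rad/s, ζ = 0.8

Compare the denominator to the standard form s^2 + 2ζωₙs + ωₙ².
ωₙ² = 36, so ωₙ = 6 rad/s.
2ζωₙ = 9.6, so ζ = 9.6/(2·6) = 0.8.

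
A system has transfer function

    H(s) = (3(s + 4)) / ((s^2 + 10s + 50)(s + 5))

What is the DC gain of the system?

At s = 0 each factor (s + a) contributes a and each (s^2 + bs + c) contributes c.
H(0) = 3·(4) / ((50) · (5)) = 12/250 = 6/125.

H(0) = 6/125 ≈ 0.04800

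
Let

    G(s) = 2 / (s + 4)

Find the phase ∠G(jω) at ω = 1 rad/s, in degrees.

At s = j1: numerator = 2, denominator = 4 + j1.
∠G = ∠num − ∠den = 0° − (14.036°) = -14.04°.

∠G(j1) ≈ -14.04°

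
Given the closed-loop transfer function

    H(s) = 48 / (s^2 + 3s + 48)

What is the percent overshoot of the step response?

%OS ≈ 49.8%

Comparing s^2 + 3s + 48 to s^2 + 2ζωₙs + ωₙ²: ωₙ = √48 ≈ 6.928 rad/s and ζ = 3/(2·√48) ≈ 0.2165.
%OS = 100·exp(−πζ/√(1−ζ²)) = 100·exp(−π·0.2165/√(1−0.2165²)) ≈ 49.8%.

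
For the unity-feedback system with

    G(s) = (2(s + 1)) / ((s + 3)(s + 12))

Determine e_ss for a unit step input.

G(s) has no poles at the origin.
This is a Type 0 system. Kp = lim_{s→0} G(s) = 2/36 = 1/18.
e_ss = 1/(1 + Kp) = 1/(1 + 1/18) = 18/19 ≈ 0.9474.

e_ss = 0.9474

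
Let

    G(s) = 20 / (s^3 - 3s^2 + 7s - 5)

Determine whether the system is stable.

The denominator s^3 - 3s^2 + 7s - 5 factors as (s - 1)(s^2 - 2s + 5), giving poles at s = 1, 1 ± 2j.
Since the pole(s) at s = 1, 1 + 2j, 1 - 2j lie in the right half-plane, the system is unstable.

unstable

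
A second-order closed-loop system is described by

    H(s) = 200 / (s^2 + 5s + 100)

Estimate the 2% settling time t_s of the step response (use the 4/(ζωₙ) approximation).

t_s ≈ 1.600 s

Comparing s^2 + 5s + 100 to s^2 + 2ζωₙs + ωₙ²: ωₙ = 10 rad/s and ζ = 5/(2·10) = 0.25.
ζωₙ = 5/2 = 2.5, so t_s ≈ 4/(ζωₙ) = 4/2.5 = 1.600 s.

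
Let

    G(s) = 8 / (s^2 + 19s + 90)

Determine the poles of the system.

The poles are the roots of the denominator s^2 + 19s + 90 = 0.
Factoring: (s + 9)(s + 10) = 0, so s = -9 and s = -10.

s = -9, -10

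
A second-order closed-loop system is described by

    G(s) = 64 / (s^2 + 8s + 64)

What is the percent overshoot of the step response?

%OS ≈ 16.3%

Comparing s^2 + 8s + 64 to s^2 + 2ζωₙs + ωₙ²: ωₙ = 8 rad/s and ζ = 8/(2·8) = 0.5.
%OS = 100·exp(−πζ/√(1−ζ²)) = 100·exp(−π·0.5/√(1−0.5²)) ≈ 16.3%.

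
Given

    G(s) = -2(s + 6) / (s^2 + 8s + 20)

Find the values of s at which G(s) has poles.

s = -4 ± 2j

The poles are the roots of the denominator s^2 + 8s + 20 = 0.
Using the quadratic formula: s = (-8 ± √(-16))/2 = -4 ± 2j.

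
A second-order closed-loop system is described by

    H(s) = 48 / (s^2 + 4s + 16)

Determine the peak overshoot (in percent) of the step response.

%OS ≈ 16.3%

Comparing s^2 + 4s + 16 to s^2 + 2ζωₙs + ωₙ²: ωₙ = 4 rad/s and ζ = 4/(2·4) = 0.5.
%OS = 100·exp(−πζ/√(1−ζ²)) = 100·exp(−π·0.5/√(1−0.5²)) ≈ 16.3%.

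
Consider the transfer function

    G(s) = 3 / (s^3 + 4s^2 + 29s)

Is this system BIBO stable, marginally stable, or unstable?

marginally stable

The denominator s^3 + 4s^2 + 29s factors as s(s^2 + 4s + 29), giving poles at s = 0, -2 ± 5j.
Since the simple pole(s) at s = 0 lie on the jω-axis with none in the right half-plane, the system is marginally stable.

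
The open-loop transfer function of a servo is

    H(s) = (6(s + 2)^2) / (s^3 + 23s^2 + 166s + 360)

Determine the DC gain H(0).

Set s = 0: H(0) = (24) / (360) = 1/15.

H(0) = 1/15 ≈ 0.06667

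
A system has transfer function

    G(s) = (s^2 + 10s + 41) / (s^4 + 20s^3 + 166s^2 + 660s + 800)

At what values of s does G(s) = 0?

s = -5 + 4j, -5 - 4j

Set the numerator to zero: s^2 + 10s + 41 = 0.
Factoring: (s^2 + 10s + 41) = 0.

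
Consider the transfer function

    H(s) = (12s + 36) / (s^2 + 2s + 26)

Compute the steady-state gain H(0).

H(0) = 18/13 ≈ 1.385

Set s = 0: H(0) = (36) / (26) = 18/13.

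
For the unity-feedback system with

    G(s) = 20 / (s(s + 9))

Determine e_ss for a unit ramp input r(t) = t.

G(s) has one pole at the origin.
This is a Type 1 system. Kv = lim_{s→0} s·G(s) = 20/9.
e_ss = 1/Kv = 1/(20/9) = 9/20 ≈ 0.4500.

e_ss = 0.4500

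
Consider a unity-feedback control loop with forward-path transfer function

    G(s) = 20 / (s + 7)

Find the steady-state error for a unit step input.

e_ss = 0.2593

G(s) has no poles at the origin.
This is a Type 0 system. Kp = lim_{s→0} G(s) = 20/7.
e_ss = 1/(1 + Kp) = 1/(1 + 20/7) = 7/27 ≈ 0.2593.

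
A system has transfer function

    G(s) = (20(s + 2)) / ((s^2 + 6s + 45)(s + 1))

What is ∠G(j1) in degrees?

At s = j1: numerator = 40 + j20, denominator = 38 + j50.
∠G = ∠num − ∠den = 26.565° − (52.765°) = -26.20°.

∠G(j1) ≈ -26.20°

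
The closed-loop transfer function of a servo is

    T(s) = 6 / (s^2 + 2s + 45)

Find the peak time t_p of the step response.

Comparing s^2 + 2s + 45 to s^2 + 2ζωₙs + ωₙ²: ωₙ = √45 ≈ 6.708 rad/s and ζ = 2/(2·√45) ≈ 0.1491.
ζωₙ = 2/2 = 1, so ω_d = ωₙ√(1−ζ²) = √(ωₙ² − (ζωₙ)²) = √(45 − 1²) = √44 ≈ 6.633 rad/s.
t_p = π/ω_d = π/6.633 ≈ 0.4736 s.

t_p ≈ 0.4736 s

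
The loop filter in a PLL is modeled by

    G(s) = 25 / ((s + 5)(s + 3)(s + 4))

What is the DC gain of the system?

G(0) = 5/12 ≈ 0.4167

At s = 0 each factor (s + a) contributes a and each (s^2 + bs + c) contributes c.
G(0) = 25·1 / ((5) · (3) · (4)) = 25/60 = 5/12.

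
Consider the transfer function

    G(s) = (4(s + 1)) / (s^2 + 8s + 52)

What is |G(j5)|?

|G(j5)| ≈ 0.4226

Substitute s = j5: numerator = 4 + j20, denominator = 27 + j40.
|G(j5)| = |4 + j20| / |27 + j40| = 20.396 / 48.260 ≈ 0.4226.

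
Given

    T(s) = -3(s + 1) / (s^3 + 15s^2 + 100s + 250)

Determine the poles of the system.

s = -5 + 5j, -5 - 5j, -5

The poles are the roots of the denominator s^3 + 15s^2 + 100s + 250 = 0.
Trying s = -5: the polynomial evaluates to 0, so (s + 5) is a factor.
Dividing out leaves s^2 + 10s + 50 = 0.
The quadratic formula then gives s = -5 ± 5j.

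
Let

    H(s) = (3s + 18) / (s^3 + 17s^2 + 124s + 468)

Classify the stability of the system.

stable

The denominator s^3 + 17s^2 + 124s + 468 factors as (s^2 + 8s + 52)(s + 9), giving poles at s = -4 ± 6j, -9.
Since all poles lie strictly in the left half-plane, the system is stable.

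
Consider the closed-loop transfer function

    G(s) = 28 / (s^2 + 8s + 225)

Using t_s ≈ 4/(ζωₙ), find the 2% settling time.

t_s ≈ 1 s

Comparing s^2 + 8s + 225 to s^2 + 2ζωₙs + ωₙ²: ωₙ = 15 rad/s and ζ = 8/(2·15) ≈ 0.2667.
ζωₙ = 8/2 = 4, so t_s ≈ 4/(ζωₙ) = 4/4 = 1 s.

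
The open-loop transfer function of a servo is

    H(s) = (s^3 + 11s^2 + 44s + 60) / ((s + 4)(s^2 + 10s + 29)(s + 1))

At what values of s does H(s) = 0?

Set the numerator to zero: s^3 + 11s^2 + 44s + 60 = 0.
Factoring: (s + 3)(s^2 + 8s + 20) = 0.

s = -3, -4 + 2j, -4 - 2j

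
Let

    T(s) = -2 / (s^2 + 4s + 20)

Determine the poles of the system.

The poles are the roots of the denominator s^2 + 4s + 20 = 0.
Using the quadratic formula: s = (-4 ± √(-64))/2 = -2 ± 4j.

s = -2 + 4j, -2 - 4j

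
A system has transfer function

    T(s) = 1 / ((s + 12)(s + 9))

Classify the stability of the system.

The poles can be read from the denominator factors: s = -12, -9.
Since all poles lie strictly in the left half-plane, the system is stable.

stable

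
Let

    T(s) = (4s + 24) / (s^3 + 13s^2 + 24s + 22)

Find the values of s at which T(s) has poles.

s = -1 + j, -1 - j, -11

The poles are the roots of the denominator s^3 + 13s^2 + 24s + 22 = 0.
Trying s = -11: the polynomial evaluates to 0, so (s + 11) is a factor.
Dividing out leaves s^2 + 2s + 2 = 0.
The quadratic formula then gives s = -1 ± 1j.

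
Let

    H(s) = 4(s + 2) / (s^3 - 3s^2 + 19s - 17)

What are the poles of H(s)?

s = 1 ± 4j, 1

The poles are the roots of the denominator s^3 - 3s^2 + 19s - 17 = 0.
Trying s = 1: the polynomial evaluates to 0, so (s - 1) is a factor.
Dividing out leaves s^2 - 2s + 17 = 0.
The quadratic formula then gives s = 1 ± 4j.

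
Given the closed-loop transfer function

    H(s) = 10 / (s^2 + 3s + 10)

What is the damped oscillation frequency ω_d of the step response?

ω_d ≈ 2.784 rad/s

Comparing s^2 + 3s + 10 to s^2 + 2ζωₙs + ωₙ²: ωₙ = √10 ≈ 3.162 rad/s and ζ = 3/(2·√10) ≈ 0.4743.
ζωₙ = 3/2 = 1.5, so ω_d = ωₙ√(1−ζ²) = √(ωₙ² − (ζωₙ)²) = √(10 − 1.5²) = √7.75 ≈ 2.784 rad/s.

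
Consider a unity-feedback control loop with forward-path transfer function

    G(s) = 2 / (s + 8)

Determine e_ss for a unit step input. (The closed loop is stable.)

G(s) has no poles at the origin.
This is a Type 0 system. Kp = lim_{s→0} G(s) = 2/8 = 1/4.
e_ss = 1/(1 + Kp) = 1/(1 + 1/4) = 4/5 ≈ 0.8000.

e_ss = 0.8000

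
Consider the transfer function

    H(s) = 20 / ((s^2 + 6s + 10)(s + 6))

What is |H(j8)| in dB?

Substitute s = j8: numerator = 20, denominator = -708 - j144.
|H(j8)| = |20| / |-708 - j144| = 20 / 722.50 ≈ 0.02768.
In decibels: 20·log₁₀(0.02768) ≈ -31.2 dB.

|H(j8)|_dB ≈ -31.2 dB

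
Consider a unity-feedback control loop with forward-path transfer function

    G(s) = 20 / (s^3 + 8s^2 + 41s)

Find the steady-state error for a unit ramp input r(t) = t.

G(s) has one pole at the origin.
This is a Type 1 system. Kv = lim_{s→0} s·G(s) = 20/41.
e_ss = 1/Kv = 1/(20/41) = 41/20 ≈ 2.050.

e_ss = 2.050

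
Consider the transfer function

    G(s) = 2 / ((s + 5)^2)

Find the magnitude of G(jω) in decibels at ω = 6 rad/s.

|G(j6)|_dB ≈ -29.7 dB

Substitute s = j6: numerator = 2, denominator = -11 + j60.
|G(j6)| = |2| / |-11 + j60| = 2 / 61 ≈ 0.03279.
In decibels: 20·log₁₀(0.03279) ≈ -29.7 dB.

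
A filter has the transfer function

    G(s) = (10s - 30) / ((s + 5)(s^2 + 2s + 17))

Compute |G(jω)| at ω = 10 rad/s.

Substitute s = j10: numerator = -30 + j100, denominator = -615 - j730.
|G(j10)| = |-30 + j100| / |-615 - j730| = 104.40 / 954.53 ≈ 0.1094.

|G(j10)| ≈ 0.1094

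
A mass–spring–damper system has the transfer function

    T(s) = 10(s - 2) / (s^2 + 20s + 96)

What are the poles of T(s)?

s = -12, -8

The poles are the roots of the denominator s^2 + 20s + 96 = 0.
Factoring: (s + 12)(s + 8) = 0, so s = -12 and s = -8.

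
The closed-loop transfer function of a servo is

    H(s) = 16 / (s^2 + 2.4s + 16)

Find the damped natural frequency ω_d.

Comparing s^2 + 2.4s + 16 to s^2 + 2ζωₙs + ωₙ²: ωₙ = 4 rad/s and ζ = 2.4/(2·4) = 0.3.
ζωₙ = 2.4/2 = 1.2, so ω_d = ωₙ√(1−ζ²) = √(ωₙ² − (ζωₙ)²) = √(16 − 1.2²) = √14.56 ≈ 3.816 rad/s.

ω_d ≈ 3.816 rad/s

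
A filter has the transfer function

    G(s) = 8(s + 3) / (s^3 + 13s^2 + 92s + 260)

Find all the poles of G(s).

s = -4 ± 6j, -5

The poles are the roots of the denominator s^3 + 13s^2 + 92s + 260 = 0.
Trying s = -5: the polynomial evaluates to 0, so (s + 5) is a factor.
Dividing out leaves s^2 + 8s + 52 = 0.
The quadratic formula then gives s = -4 ± 6j.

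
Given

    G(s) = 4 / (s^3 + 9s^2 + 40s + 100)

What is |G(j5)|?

|G(j5)| ≈ 0.02744

Substitute s = j5: numerator = 4, denominator = -125 + j75.
|G(j5)| = |4| / |-125 + j75| = 4 / 145.77 ≈ 0.02744.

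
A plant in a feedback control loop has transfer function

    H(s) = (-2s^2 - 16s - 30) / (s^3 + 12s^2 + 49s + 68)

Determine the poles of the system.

The poles are the roots of the denominator s^3 + 12s^2 + 49s + 68 = 0.
Trying s = -4: the polynomial evaluates to 0, so (s + 4) is a factor.
Dividing out leaves s^2 + 8s + 17 = 0.
The quadratic formula then gives s = -4 ± 1j.

s = -4 ± j, -4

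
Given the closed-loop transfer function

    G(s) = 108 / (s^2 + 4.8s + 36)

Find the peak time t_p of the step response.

Comparing s^2 + 4.8s + 36 to s^2 + 2ζωₙs + ωₙ²: ωₙ = 6 rad/s and ζ = 4.8/(2·6) = 0.4.
ζωₙ = 4.8/2 = 2.4, so ω_d = ωₙ√(1−ζ²) = √(ωₙ² − (ζωₙ)²) = √(36 − 2.4²) = √30.24 ≈ 5.499 rad/s.
t_p = π/ω_d = π/5.499 ≈ 0.5713 s.

t_p ≈ 0.5713 s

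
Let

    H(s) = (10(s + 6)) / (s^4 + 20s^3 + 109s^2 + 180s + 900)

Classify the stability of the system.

The denominator s^4 + 20s^3 + 109s^2 + 180s + 900 factors as (s^2 + 9)(s + 10)^2, giving poles at s = ±3j, -10, -10.
Since the simple pole(s) at s = ±3j lie on the jω-axis with none in the right half-plane, the system is marginally stable.

marginally stable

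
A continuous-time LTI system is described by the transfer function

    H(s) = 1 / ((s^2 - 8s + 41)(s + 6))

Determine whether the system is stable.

unstable

The poles can be read from the denominator factors: s = 4 + 5j, 4 - 5j, -6.
Since the pole(s) at s = 4 + 5j, 4 - 5j lie in the right half-plane, the system is unstable.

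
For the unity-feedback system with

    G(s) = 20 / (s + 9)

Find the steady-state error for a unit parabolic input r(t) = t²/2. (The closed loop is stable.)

e_ss = ∞

G(s) has no poles at the origin.
This is a Type 0 system; Ka = lim_{s→0} s^2·G(s) = 0, so the steady-state error for a parabola input is infinite.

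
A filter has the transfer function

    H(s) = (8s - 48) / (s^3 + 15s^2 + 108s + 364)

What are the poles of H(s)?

s = -7, -4 ± 6j

The poles are the roots of the denominator s^3 + 15s^2 + 108s + 364 = 0.
Trying s = -7: the polynomial evaluates to 0, so (s + 7) is a factor.
Dividing out leaves s^2 + 8s + 52 = 0.
The quadratic formula then gives s = -4 ± 6j.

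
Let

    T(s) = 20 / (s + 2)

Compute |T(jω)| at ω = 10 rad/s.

Substitute s = j10: numerator = 20, denominator = 2 + j10.
|T(j10)| = |20| / |2 + j10| = 20 / 10.198 ≈ 1.961.

|T(j10)| ≈ 1.961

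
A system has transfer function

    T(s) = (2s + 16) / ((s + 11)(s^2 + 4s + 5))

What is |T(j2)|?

|T(j2)| ≈ 0.1830

Substitute s = j2: numerator = 16 + j4, denominator = -5 + j90.
|T(j2)| = |16 + j4| / |-5 + j90| = 16.492 / 90.139 ≈ 0.1830.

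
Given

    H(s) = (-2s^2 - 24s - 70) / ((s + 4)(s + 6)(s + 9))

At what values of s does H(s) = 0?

Set the numerator to zero: -2s^2 - 24s - 70 = 0, i.e. -2·(s^2 + 12s + 35) = 0.
Factoring: (s + 5)(s + 7) = 0.

s = -5, -7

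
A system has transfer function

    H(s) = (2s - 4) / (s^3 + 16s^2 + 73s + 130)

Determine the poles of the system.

s = -3 ± 2j, -10

The poles are the roots of the denominator s^3 + 16s^2 + 73s + 130 = 0.
Trying s = -10: the polynomial evaluates to 0, so (s + 10) is a factor.
Dividing out leaves s^2 + 6s + 13 = 0.
The quadratic formula then gives s = -3 ± 2j.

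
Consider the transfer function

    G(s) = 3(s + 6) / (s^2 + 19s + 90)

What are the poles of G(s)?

s = -10, -9

The poles are the roots of the denominator s^2 + 19s + 90 = 0.
Factoring: (s + 10)(s + 9) = 0, so s = -10 and s = -9.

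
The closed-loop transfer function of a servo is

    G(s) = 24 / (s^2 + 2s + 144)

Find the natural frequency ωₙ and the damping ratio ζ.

Compare the denominator to the standard form s^2 + 2ζωₙs + ωₙ².
ωₙ² = 144, so ωₙ = 12 rad/s.
2ζωₙ = 2, so ζ = 2/(2·12) ≈ 0.08333.

ωₙ = 12 rad/s, ζ ≈ 0.08333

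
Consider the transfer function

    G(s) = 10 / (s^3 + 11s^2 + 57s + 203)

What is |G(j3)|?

Substitute s = j3: numerator = 10, denominator = 104 + j144.
|G(j3)| = |10| / |104 + j144| = 10 / 177.63 ≈ 0.05630.

|G(j3)| ≈ 0.05630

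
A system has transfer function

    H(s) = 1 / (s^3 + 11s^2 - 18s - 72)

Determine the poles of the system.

s = 3, -2, -12

The poles are the roots of the denominator s^3 + 11s^2 - 18s - 72 = 0.
Trying s = 3: the polynomial evaluates to 0, so (s - 3) is a factor.
Dividing out leaves s^2 + 14s + 24 = 0.
Factoring the quadratic: (s + 2)(s + 12) = 0.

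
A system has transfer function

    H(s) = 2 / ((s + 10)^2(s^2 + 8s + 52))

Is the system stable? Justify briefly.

stable

The poles can be read from the denominator factors: s = -10, -10, -4 + 6j, -4 - 6j.
Since all poles lie strictly in the left half-plane, the system is stable.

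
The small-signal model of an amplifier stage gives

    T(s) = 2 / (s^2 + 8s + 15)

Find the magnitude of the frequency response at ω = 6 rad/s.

Substitute s = j6: numerator = 2, denominator = -21 + j48.
|T(j6)| = |2| / |-21 + j48| = 2 / 52.393 ≈ 0.03817.

|T(j6)| ≈ 0.03817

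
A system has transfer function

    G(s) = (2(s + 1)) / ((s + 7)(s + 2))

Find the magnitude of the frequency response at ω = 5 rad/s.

Substitute s = j5: numerator = 2 + j10, denominator = -11 + j45.
|G(j5)| = |2 + j10| / |-11 + j45| = 10.198 / 46.325 ≈ 0.2201.

|G(j5)| ≈ 0.2201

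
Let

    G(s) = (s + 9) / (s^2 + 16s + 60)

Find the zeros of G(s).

s = -9

Set the numerator to zero: s + 9 = 0.
So s = -9.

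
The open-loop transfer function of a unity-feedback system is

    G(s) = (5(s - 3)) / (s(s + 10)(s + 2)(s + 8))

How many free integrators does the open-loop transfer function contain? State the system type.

The denominator has 1 factor of s at the origin (free integrator), so this is a Type 1 system.

Type 1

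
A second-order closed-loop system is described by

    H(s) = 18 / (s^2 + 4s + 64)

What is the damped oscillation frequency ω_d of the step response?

Comparing s^2 + 4s + 64 to s^2 + 2ζωₙs + ωₙ²: ωₙ = 8 rad/s and ζ = 4/(2·8) = 0.25.
ζωₙ = 4/2 = 2, so ω_d = ωₙ√(1−ζ²) = √(ωₙ² − (ζωₙ)²) = √(64 − 2²) = √60 ≈ 7.746 rad/s.

ω_d ≈ 7.746 rad/s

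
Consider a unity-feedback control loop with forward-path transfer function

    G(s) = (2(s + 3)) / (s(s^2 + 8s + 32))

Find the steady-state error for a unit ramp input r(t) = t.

G(s) has one pole at the origin.
This is a Type 1 system. Kv = lim_{s→0} s·G(s) = 6/32 = 3/16.
e_ss = 1/Kv = 1/(3/16) = 16/3 ≈ 5.333.

e_ss = 5.333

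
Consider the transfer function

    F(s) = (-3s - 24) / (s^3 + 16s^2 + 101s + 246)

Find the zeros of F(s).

Set the numerator to zero: -3s - 24 = 0, i.e. -3·(s + 8) = 0.
So s = -8.

s = -8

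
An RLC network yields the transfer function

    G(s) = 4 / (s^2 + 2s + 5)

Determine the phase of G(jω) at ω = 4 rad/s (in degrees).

∠G(j4) ≈ -144.0°

At s = j4: numerator = 4, denominator = -11 + j8.
∠G = ∠num − ∠den = 0° − (143.97°) = -144.0°.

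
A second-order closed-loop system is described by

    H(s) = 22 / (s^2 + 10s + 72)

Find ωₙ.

ωₙ ≈ 8.485 rad/s

Compare the denominator to the standard form s^2 + 2ζωₙs + ωₙ².
ωₙ² = 72, so ωₙ = √72 ≈ 8.485 rad/s.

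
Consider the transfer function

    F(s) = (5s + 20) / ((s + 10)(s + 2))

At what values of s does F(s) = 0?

s = -4

Set the numerator to zero: 5s + 20 = 0, i.e. 5·(s + 4) = 0.
So s = -4.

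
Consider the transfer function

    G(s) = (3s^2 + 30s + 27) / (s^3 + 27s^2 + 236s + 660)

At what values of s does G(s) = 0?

Set the numerator to zero: 3s^2 + 30s + 27 = 0, i.e. 3·(s^2 + 10s + 9) = 0.
Factoring: (s + 1)(s + 9) = 0.

s = -1, -9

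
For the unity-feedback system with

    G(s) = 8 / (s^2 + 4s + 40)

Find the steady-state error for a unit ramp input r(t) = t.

e_ss = ∞

G(s) has no poles at the origin.
This is a Type 0 system; Kv = lim_{s→0} s·G(s) = 0, so the steady-state error for a ramp input is infinite.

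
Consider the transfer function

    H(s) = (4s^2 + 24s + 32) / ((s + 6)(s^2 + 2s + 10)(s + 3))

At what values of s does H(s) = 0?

s = -2, -4

Set the numerator to zero: 4s^2 + 24s + 32 = 0, i.e. 4·(s^2 + 6s + 8) = 0.
Factoring: (s + 2)(s + 4) = 0.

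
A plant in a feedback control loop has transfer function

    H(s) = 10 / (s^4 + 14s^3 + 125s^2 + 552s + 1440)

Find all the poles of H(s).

The poles are the roots of the denominator s^4 + 14s^3 + 125s^2 + 552s + 1440 = 0.
No real roots exist; factor into two real quadratics: (s^2 + 6s + 45)(s^2 + 8s + 32) = 0.
Each quadratic gives a conjugate pair via the quadratic formula.

s = -3 ± 6j, -4 ± 4j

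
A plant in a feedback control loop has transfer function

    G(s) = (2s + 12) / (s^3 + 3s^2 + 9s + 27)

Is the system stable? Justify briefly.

marginally stable

The denominator s^3 + 3s^2 + 9s + 27 factors as (s^2 + 9)(s + 3), giving poles at s = ±3j, -3.
Since the simple pole(s) at s = 3j, -3j lie on the jω-axis with none in the right half-plane, the system is marginally stable.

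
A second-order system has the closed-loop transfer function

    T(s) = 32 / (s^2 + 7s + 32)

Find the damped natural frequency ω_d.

Comparing s^2 + 7s + 32 to s^2 + 2ζωₙs + ωₙ²: ωₙ = √32 ≈ 5.657 rad/s and ζ = 7/(2·√32) ≈ 0.6187.
ζωₙ = 7/2 = 3.5, so ω_d = ωₙ√(1−ζ²) = √(ωₙ² − (ζωₙ)²) = √(32 − 3.5²) = √19.75 ≈ 4.444 rad/s.

ω_d ≈ 4.444 rad/s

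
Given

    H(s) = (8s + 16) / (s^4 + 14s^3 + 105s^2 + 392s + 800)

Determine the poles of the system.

The poles are the roots of the denominator s^4 + 14s^3 + 105s^2 + 392s + 800 = 0.
No real roots exist; factor into two real quadratics: (s^2 + 6s + 25)(s^2 + 8s + 32) = 0.
Each quadratic gives a conjugate pair via the quadratic formula.

s = -3 ± 4j, -4 ± 4j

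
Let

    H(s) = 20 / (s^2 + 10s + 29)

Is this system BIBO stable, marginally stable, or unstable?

stable

The poles can be read from the denominator factors: s = -5 + 2j, -5 - 2j.
Since all poles lie strictly in the left half-plane, the system is stable.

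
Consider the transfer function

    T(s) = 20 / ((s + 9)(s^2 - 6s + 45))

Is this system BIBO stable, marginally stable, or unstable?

The poles can be read from the denominator factors: s = -9, 3 + 6j, 3 - 6j.
Since the pole(s) at s = 3 ± 6j lie in the right half-plane, the system is unstable.

unstable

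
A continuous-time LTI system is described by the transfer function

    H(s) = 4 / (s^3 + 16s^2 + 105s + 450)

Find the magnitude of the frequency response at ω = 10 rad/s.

Substitute s = j10: numerator = 4, denominator = -1150 + j50.
|H(j10)| = |4| / |-1150 + j50| = 4 / 1151.1 ≈ 0.003475.

|H(j10)| ≈ 0.003475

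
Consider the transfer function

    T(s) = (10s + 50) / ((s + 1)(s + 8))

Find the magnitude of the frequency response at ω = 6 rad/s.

|T(j6)| ≈ 1.284

Substitute s = j6: numerator = 50 + j60, denominator = -28 + j54.
|T(j6)| = |50 + j60| / |-28 + j54| = 78.102 / 60.828 ≈ 1.284.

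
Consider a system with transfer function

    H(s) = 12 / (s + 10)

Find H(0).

H(0) = 6/5 ≈ 1.200

Set s = 0: H(0) = (12) / (10) = 6/5.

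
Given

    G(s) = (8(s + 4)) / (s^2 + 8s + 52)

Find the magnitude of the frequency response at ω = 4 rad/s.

|G(j4)| ≈ 0.9396

Substitute s = j4: numerator = 32 + j32, denominator = 36 + j32.
|G(j4)| = |32 + j32| / |36 + j32| = 45.255 / 48.166 ≈ 0.9396.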